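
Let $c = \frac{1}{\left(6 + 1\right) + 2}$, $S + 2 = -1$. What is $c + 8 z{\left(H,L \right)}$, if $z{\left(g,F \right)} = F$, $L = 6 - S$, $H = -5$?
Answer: $\frac{649}{9} \approx 72.111$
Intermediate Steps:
$S = -3$ ($S = -2 - 1 = -3$)
$L = 9$ ($L = 6 - -3 = 6 + 3 = 9$)
$c = \frac{1}{9}$ ($c = \frac{1}{7 + 2} = \frac{1}{9} \approx 0.11111$)
$c + 8 z{\left(H,L \right)} = \frac{1}{9} + 8 \cdot 9 = \frac{1}{9} + 72 = \frac{649}{9}$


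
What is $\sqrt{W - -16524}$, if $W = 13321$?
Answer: $\sqrt{29845} \approx 172.76$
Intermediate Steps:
$\sqrt{W - -16524} = \sqrt{13321 - -16524} = \sqrt{13321 + 16524} = \sqrt{29845}$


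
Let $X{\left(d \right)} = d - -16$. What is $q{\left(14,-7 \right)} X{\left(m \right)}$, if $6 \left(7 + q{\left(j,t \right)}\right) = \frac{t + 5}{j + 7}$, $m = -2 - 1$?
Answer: $- \frac{5746}{63} \approx -91.206$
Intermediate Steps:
$m = -3$
$q{\left(j,t \right)} = -7 + \frac{5 + t}{6 \left(7 + j\right)}$ ($q{\left(j,t \right)} = -7 + \frac{\left(t + 5\right) \frac{1}{j + 7}}{6} = -7 + \frac{\left(5 + t\right) \frac{1}{7 + j}}{6} = -7 + \frac{\frac{1}{7 + j} \left(5 + t\right)}{6} = -7 + \frac{5 + t}{6 \left(7 + j\right)}$)
$X{\left(d \right)} = 16 + d$ ($X{\left(d \right)} = d + 16 = 16 + d$)
$q{\left(14,-7 \right)} X{\left(m \right)} = \frac{-289 - 7 - 588}{6 \left(7 + 14\right)} \left(16 - 3\right) = \frac{-289 - 7 - 588}{6 \cdot 21} \cdot 13 = \frac{1}{6} \cdot \frac{1}{21} \left(-884\right) 13 = \left(- \frac{442}{63}\right) 13 = - \frac{5746}{63}$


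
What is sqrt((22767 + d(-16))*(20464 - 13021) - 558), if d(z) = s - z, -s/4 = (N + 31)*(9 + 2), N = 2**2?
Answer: 3*sqrt(17567899) ≈ 12574.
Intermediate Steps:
N = 4
s = -1540 (s = -4*(4 + 31)*(9 + 2) = -140*11 = -4*385 = -1540)
d(z) = -1540 - z
sqrt((22767 + d(-16))*(20464 - 13021) - 558) = sqrt((22767 + (-1540 - 1*(-16)))*(20464 - 13021) - 558) = sqrt((22767 + (-1540 + 16))*7443 - 558) = sqrt((22767 - 1524)*7443 - 558) = sqrt(21243*7443 - 558) = sqrt(158111649 - 558) = sqrt(158111091) = 3*sqrt(17567899)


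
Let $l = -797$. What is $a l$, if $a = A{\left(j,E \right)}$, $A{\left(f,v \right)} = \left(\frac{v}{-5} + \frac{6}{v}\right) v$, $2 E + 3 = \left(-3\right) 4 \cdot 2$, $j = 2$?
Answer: $\frac{485373}{20} \approx 24269.0$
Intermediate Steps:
$E = - \frac{27}{2}$ ($E = - \frac{3}{2} + \frac{\left(-3\right) 4 \cdot 2}{2} = - \frac{3}{2} + \frac{\left(-12\right) 2}{2} = - \frac{3}{2} + \frac{1}{2} \left(-24\right) = - \frac{3}{2} - 12 = - \frac{27}{2} \approx -13.5$)
$A{\left(f,v \right)} = v \left(\frac{6}{v} - \frac{v}{5}\right)$ ($A{\left(f,v \right)} = \left(v \left(- \frac{1}{5}\right) + \frac{6}{v}\right) v = \left(- \frac{v}{5} + \frac{6}{v}\right) v = \left(\frac{6}{v} - \frac{v}{5}\right) v = v \left(\frac{6}{v} - \frac{v}{5}\right)$)
$a = - \frac{609}{20}$ ($a = 6 - \frac{\left(- \frac{27}{2}\right)^{2}}{5} = 6 - \frac{729}{20} = - \frac{609}{20} \approx -30.45$)
$a l = \left(- \frac{609}{20}\right) \left(-797\right) = \frac{485373}{20}$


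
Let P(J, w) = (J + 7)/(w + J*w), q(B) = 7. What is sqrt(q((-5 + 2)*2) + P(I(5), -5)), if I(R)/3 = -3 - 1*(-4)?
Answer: sqrt(26)/2 ≈ 2.5495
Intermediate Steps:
I(R) = 3 (I(R) = 3*(-3 - 1*(-4)) = 3*(-3 + 4) = 3*1 = 3)
P(J, w) = (7 + J)/(w + J*w)
sqrt(q((-5 + 2)*2) + P(I(5), -5)) = sqrt(7 + (7 + 3)/((-5)*(1 + 3))) = sqrt(7 - 1/5*10/4) = sqrt(7 - 1/5*1/4*10) = sqrt(7 - 1/2) = sqrt(13/2) = sqrt(26)/2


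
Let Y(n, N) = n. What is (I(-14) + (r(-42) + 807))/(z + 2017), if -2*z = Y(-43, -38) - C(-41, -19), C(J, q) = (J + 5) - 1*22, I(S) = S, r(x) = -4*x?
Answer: 1922/4019 ≈ 0.47823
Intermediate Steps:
C(J, q) = -17 + J (C(J, q) = (5 + J) - 22 = -17 + J)
z = -15/2 (z = -(-43 - (-17 - 41))/2 = -(-43 - 1*(-58))/2 = -(-43 + 58)/2 = -½*15 = -15/2 ≈ -7.5000)
(I(-14) + (r(-42) + 807))/(z + 2017) = (-14 + (-4*(-42) + 807))/(-15/2 + 2017) = (-14 + (168 + 807))/(4019/2) = (-14 + 975)*(2/4019) = 961*(2/4019) = 1922/4019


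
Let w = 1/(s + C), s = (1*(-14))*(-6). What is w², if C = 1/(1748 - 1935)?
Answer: 34969/246709849 ≈ 0.00014174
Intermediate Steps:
C = -1/187 (C = 1/(-187) = -1/187 ≈ -0.0053476)
s = 84 (s = -14*(-6) = 84)
w = 187/15707 (w = 1/(84 - 1/187) = 1/(15707/187) = 187/15707 ≈ 0.011906)
w² = (187/15707)² = 34969/246709849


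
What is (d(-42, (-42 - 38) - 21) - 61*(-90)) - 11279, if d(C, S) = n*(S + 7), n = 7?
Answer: -6447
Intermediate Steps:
d(C, S) = 49 + 7*S (d(C, S) = 7*(S + 7) = 7*(7 + S) = 49 + 7*S)
(d(-42, (-42 - 38) - 21) - 61*(-90)) - 11279 = ((49 + 7*((-42 - 38) - 21)) - 61*(-90)) - 11279 = ((49 + 7*(-80 - 21)) + 5490) - 11279 = ((49 + 7*(-101)) + 5490) - 11279 = ((49 - 707) + 5490) - 11279 = (-658 + 5490) - 11279 = 4832 - 11279 = -6447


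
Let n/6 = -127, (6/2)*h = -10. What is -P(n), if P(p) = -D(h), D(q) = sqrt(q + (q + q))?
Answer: I*sqrt(10) ≈ 3.1623*I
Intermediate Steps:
h = -10/3 (h = (1/3)*(-10) = -10/3 ≈ -3.3333)
n = -762 (n = 6*(-127) = -762)
D(q) = sqrt(3)*sqrt(q) (D(q) = sqrt(q + 2*q) = sqrt(3*q) = sqrt(3)*sqrt(q))
P(p) = -I*sqrt(10) (P(p) = -sqrt(3)*sqrt(-10/3) = -sqrt(3)*I*sqrt(30)/3 = -I*sqrt(10))
-P(n) = -(-1)*I*sqrt(10) = I*sqrt(10)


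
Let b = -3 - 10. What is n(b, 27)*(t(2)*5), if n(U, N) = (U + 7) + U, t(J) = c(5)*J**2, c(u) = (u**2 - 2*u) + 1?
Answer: -6080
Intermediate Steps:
c(u) = 1 + u**2 - 2*u
b = -13
t(J) = 16*J**2 (t(J) = (1 + 5**2 - 2*5)*J**2 = (1 + 25 - 10)*J**2 = 16*J**2)
n(U, N) = 7 + 2*U (n(U, N) = (7 + U) + U = 7 + 2*U)
n(b, 27)*(t(2)*5) = (7 + 2*(-13))*((16*2**2)*5) = (7 - 26)*((16*4)*5) = -1216*5 = -19*320 = -6080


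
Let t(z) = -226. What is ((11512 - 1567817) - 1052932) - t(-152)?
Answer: -2609011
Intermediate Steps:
((11512 - 1567817) - 1052932) - t(-152) = ((11512 - 1567817) - 1052932) - 1*(-226) = (-1556305 - 1052932) + 226 = -2609237 + 226 = -2609011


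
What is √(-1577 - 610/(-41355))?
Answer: I*√11986742155/2757 ≈ 39.711*I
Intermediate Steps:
√(-1577 - 610/(-41355)) = √(-1577 - 610*(-1/41355)) = √(-1577 + 122/8271) = √(-13043245/8271) = I*√11986742155/2757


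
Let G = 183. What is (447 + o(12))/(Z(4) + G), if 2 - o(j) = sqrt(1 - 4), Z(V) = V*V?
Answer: 449/199 - I*sqrt(3)/199 ≈ 2.2563 - 0.0087038*I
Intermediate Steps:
Z(V) = V**2
o(j) = 2 - I*sqrt(3) (o(j) = 2 - sqrt(1 - 4) = 2 - sqrt(-3) = 2 - I*sqrt(3))
(447 + o(12))/(Z(4) + G) = (447 + (2 - I*sqrt(3)))/(4**2 + 183) = (449 - I*sqrt(3))/(16 + 183) = (449 - I*sqrt(3))/199 = (449 - I*sqrt(3))*(1/199) = 449/199 - I*sqrt(3)/199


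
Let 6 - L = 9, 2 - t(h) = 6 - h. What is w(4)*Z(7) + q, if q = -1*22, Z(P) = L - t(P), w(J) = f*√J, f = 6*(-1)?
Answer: 50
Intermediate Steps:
t(h) = -4 + h (t(h) = 2 - (6 - h) = 2 + (-6 + h) = -4 + h)
L = -3 (L = 6 - 1*9 = 6 - 9 = -3)
f = -6
w(J) = -6*√J
Z(P) = 1 - P (Z(P) = -3 - (-4 + P) = -3 + (4 - P) = 1 - P)
q = -22
w(4)*Z(7) + q = (-6*√4)*(1 - 1*7) - 22 = (-6*2)*(1 - 7) - 22 = -12*(-6) - 22 = 72 - 22 = 50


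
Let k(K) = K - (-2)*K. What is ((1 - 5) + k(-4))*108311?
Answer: -1732976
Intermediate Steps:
k(K) = 3*K (k(K) = K + 2*K = 3*K)
((1 - 5) + k(-4))*108311 = ((1 - 5) + 3*(-4))*108311 = (-4 - 12)*108311 = -16*108311 = -1732976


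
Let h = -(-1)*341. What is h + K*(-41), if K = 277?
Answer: -11016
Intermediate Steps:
h = 341 (h = -1*(-341) = 341)
h + K*(-41) = 341 + 277*(-41) = 341 - 11357 = -11016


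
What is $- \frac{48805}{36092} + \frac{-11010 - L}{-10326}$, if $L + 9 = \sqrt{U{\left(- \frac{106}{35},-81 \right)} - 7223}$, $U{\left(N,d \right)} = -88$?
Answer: $- \frac{17818723}{62114332} + \frac{i \sqrt{7311}}{10326} \approx -0.28687 + 0.0082805 i$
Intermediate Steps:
$L = -9 + i \sqrt{7311}$ ($L = -9 + \sqrt{-88 - 7223} = -9 + \sqrt{-7311} = -9 + i \sqrt{7311} \approx -9.0 + 85.504 i$)
$- \frac{48805}{36092} + \frac{-11010 - L}{-10326} = - \frac{48805}{36092} + \frac{-11010 - \left(-9 + i \sqrt{7311}\right)}{-10326} = \left(-48805\right) \frac{1}{36092} + \left(-11010 + \left(9 - i \sqrt{7311}\right)\right) \left(- \frac{1}{10326}\right) = - \frac{48805}{36092} + \left(-11001 - i \sqrt{7311}\right) \left(- \frac{1}{10326}\right) = - \frac{48805}{36092} + \left(\frac{3667}{3442} + \frac{i \sqrt{7311}}{10326}\right) = - \frac{17818723}{62114332} + \frac{i \sqrt{7311}}{10326}$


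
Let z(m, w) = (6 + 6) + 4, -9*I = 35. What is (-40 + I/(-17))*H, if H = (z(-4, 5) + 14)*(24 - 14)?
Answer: -608500/51 ≈ -11931.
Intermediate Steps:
I = -35/9 (I = -⅑*35 = -35/9 ≈ -3.8889)
z(m, w) = 16 (z(m, w) = 12 + 4 = 16)
H = 300 (H = (16 + 14)*(24 - 14) = 30*10 = 300)
(-40 + I/(-17))*H = (-40 - 35/9/(-17))*300 = (-40 - 35/9*(-1/17))*300 = (-40 + 35/153)*300 = -6085/153*300 = -608500/51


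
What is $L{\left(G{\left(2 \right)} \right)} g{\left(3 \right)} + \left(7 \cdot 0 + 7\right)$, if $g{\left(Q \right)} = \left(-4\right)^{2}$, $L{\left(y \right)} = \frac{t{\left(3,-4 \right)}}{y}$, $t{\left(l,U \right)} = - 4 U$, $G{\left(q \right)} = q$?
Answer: $135$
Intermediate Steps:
$L{\left(y \right)} = \frac{16}{y}$ ($L{\left(y \right)} = \frac{\left(-4\right) \left(-4\right)}{y} = \frac{16}{y}$)
$g{\left(Q \right)} = 16$
$L{\left(G{\left(2 \right)} \right)} g{\left(3 \right)} + \left(7 \cdot 0 + 7\right) = \frac{16}{2} \cdot 16 + \left(7 \cdot 0 + 7\right) = 16 \cdot \frac{1}{2} \cdot 16 + \left(0 + 7\right) = 8 \cdot 16 + 7 = 128 + 7 = 135$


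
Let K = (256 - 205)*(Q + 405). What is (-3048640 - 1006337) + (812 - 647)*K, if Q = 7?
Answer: -587997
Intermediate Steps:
K = 21012 (K = (256 - 205)*(7 + 405) = 51*412 = 21012)
(-3048640 - 1006337) + (812 - 647)*K = (-3048640 - 1006337) + (812 - 647)*21012 = -4054977 + 165*21012 = -4054977 + 3466980 = -587997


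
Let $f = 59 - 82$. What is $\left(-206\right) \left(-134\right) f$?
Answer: $-634892$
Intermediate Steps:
$f = -23$
$\left(-206\right) \left(-134\right) f = \left(-206\right) \left(-134\right) \left(-23\right) = 27604 \left(-23\right) = -634892$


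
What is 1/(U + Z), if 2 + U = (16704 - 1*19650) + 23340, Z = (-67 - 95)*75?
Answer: 1/8242 ≈ 0.00012133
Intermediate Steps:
Z = -12150 (Z = -162*75 = -12150)
U = 20392 (U = -2 + ((16704 - 1*19650) + 23340) = -2 + ((16704 - 19650) + 23340) = -2 + (-2946 + 23340) = -2 + 20394 = 20392)
1/(U + Z) = 1/(20392 - 12150) = 1/8242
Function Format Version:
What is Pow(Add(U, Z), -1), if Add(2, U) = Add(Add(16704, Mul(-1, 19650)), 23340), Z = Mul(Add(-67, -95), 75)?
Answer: Rational(1, 8242) ≈ 0.00012133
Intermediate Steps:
Z = -12150 (Z = Mul(-162, 75) = -12150)
U = 20392 (U = Add(-2, Add(Add(16704, Mul(-1, 19650)), 23340)) = Add(-2, Add(Add(16704, -19650), 23340)) = Add(-2, Add(-2946, 23340)) = Add(-2, 20394) = 20392)
Pow(Add(U, Z), -1) = Pow(Add(20392, -12150), -1) = Pow(8242, -1) = Rational(1, 8242)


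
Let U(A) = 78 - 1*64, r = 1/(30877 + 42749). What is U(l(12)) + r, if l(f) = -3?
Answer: 1030765/73626 ≈ 14.000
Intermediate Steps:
r = 1/73626 ≈ 1.3582e-5
U(A) = 14 (U(A) = 78 - 64 = 14)
U(l(12)) + r = 14 + 1/73626 = 1030765/73626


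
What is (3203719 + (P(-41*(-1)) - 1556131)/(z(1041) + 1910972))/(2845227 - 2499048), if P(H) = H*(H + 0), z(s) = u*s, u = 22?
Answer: 3097793661478/334733283723 ≈ 9.2545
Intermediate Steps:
z(s) = 22*s
P(H) = H² (P(H) = H*H = H²)
(3203719 + (P(-41*(-1)) - 1556131)/(z(1041) + 1910972))/(2845227 - 2499048) = (3203719 + ((-41*(-1))² - 1556131)/(22*1041 + 1910972))/(2845227 - 2499048) = (3203719 + (41² - 1556131)/(22902 + 1910972))/346179 = (3203719 + (1681 - 1556131)/1933874)*(1/346179) = (3203719 - 1554450*1/1933874)*(1/346179) = (3203719 - 777225/966937)*(1/346179) = (3097793661478/966937)*(1/346179) = 3097793661478/334733283723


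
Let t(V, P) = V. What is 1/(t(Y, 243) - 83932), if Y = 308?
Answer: -1/83624 ≈ -1.1958e-5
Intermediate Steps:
1/(t(Y, 243) - 83932) = 1/(308 - 83932) = 1/(-83624) = -1/83624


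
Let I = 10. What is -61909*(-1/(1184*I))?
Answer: 61909/11840 ≈ 5.2288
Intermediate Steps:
-61909*(-1/(1184*I)) = -61909/(10*(-1184)) = -61909/(-11840) = -61909*(-1/11840) = 61909/11840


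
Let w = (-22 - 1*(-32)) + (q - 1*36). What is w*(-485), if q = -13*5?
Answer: 44135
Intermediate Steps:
q = -65
w = -91 (w = (-22 - 1*(-32)) + (-65 - 1*36) = (-22 + 32) + (-65 - 36) = 10 - 101 = -91)
w*(-485) = -91*(-485) = 44135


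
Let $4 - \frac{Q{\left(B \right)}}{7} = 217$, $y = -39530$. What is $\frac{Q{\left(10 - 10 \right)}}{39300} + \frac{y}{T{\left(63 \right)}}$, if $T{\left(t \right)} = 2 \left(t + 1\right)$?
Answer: $- \frac{64738327}{209600} \approx -308.87$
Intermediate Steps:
$T{\left(t \right)} = 2 + 2 t$ ($T{\left(t \right)} = 2 \left(1 + t\right) = 2 + 2 t$)
$Q{\left(B \right)} = -1491$ ($Q{\left(B \right)} = 28 - 1519 = -1491$)
$\frac{Q{\left(10 - 10 \right)}}{39300} + \frac{y}{T{\left(63 \right)}} = - \frac{1491}{39300} - \frac{39530}{2 + 2 \cdot 63} = \left(-1491\right) \frac{1}{39300} - \frac{39530}{2 + 126} = - \frac{497}{13100} - \frac{39530}{128} = - \frac{497}{13100} - \frac{19765}{64} = - \frac{64738327}{209600}$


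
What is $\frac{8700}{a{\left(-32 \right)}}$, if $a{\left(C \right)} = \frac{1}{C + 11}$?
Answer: $-182700$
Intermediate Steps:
$a{\left(C \right)} = \frac{1}{11 + C}$
$\frac{8700}{a{\left(-32 \right)}} = \frac{8700}{\frac{1}{11 - 32}} = \frac{8700}{\frac{1}{-21}} = \frac{8700}{- \frac{1}{21}} = 8700 \left(-21\right) = -182700$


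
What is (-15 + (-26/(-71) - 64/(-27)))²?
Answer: 552673081/3674889 ≈ 150.39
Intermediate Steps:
(-15 + (-26/(-71) - 64/(-27)))² = (-15 + (-26*(-1/71) - 64*(-1/27)))² = (-15 + (26/71 + 64/27))² = (-15 + 5246/1917)² = (-23509/1917)² = 552673081/3674889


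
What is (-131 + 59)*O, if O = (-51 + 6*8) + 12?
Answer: -648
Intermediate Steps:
O = 9 (O = (-51 + 48) + 12 = -3 + 12 = 9)
(-131 + 59)*O = (-131 + 59)*9 = -72*9 = -648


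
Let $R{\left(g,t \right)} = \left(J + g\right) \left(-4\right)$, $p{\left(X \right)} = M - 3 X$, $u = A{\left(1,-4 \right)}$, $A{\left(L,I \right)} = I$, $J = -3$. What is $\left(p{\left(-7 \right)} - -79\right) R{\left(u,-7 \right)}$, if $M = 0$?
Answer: $2800$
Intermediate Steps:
$u = -4$
$p{\left(X \right)} = - 3 X$ ($p{\left(X \right)} = 0 - 3 X = - 3 X$)
$R{\left(g,t \right)} = 12 - 4 g$ ($R{\left(g,t \right)} = \left(-3 + g\right) \left(-4\right) = 12 - 4 g$)
$\left(p{\left(-7 \right)} - -79\right) R{\left(u,-7 \right)} = \left(\left(-3\right) \left(-7\right) - -79\right) \left(12 - -16\right) = \left(21 + 79\right) \left(12 + 16\right) = 100 \cdot 28 = 2800$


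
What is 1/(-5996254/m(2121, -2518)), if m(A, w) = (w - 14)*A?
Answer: 2685186/2998127 ≈ 0.89562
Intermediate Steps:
m(A, w) = A*(-14 + w) (m(A, w) = (-14 + w)*A = A*(-14 + w))
1/(-5996254/m(2121, -2518)) = 1/(-5996254*1/(2121*(-14 - 2518))) = 1/(-5996254/(2121*(-2532))) = 1/(-5996254/(-5370372)) = 1/(-5996254*(-1/5370372)) = 1/(2998127/2685186) = 2685186/2998127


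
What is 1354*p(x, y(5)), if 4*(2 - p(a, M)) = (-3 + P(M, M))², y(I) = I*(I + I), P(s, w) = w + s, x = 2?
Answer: -6364477/2 ≈ -3.1822e+6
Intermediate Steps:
P(s, w) = s + w
y(I) = 2*I² (y(I) = I*(2*I) = 2*I²)
p(a, M) = 2 - (-3 + 2*M)²/4 (p(a, M) = 2 - (-3 + (M + M))²/4 = 2 - (-3 + 2*M)²/4)
1354*p(x, y(5)) = 1354*(2 - (-3 + 2*(2*5²))²/4) = 1354*(2 - (-3 + 2*(2*25))²/4) = 1354*(2 - (-3 + 2*50)²/4) = 1354*(2 - (-3 + 100)²/4) = 1354*(2 - ¼*97²) = 1354*(2 - ¼*9409) = 1354*(2 - 9409/4) = 1354*(-9401/4) = -6364477/2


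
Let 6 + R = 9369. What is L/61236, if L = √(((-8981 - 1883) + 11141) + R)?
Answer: √2410/30618 ≈ 0.0016034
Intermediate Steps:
R = 9363 (R = -6 + 9369 = 9363)
L = 2*√2410 (L = √(((-8981 - 1883) + 11141) + 9363) = √((-10864 + 11141) + 9363) = √(277 + 9363) = √9640 = 2*√2410 ≈ 98.183)
L/61236 = (2*√2410)/61236 = (2*√2410)*(1/61236) = √2410/30618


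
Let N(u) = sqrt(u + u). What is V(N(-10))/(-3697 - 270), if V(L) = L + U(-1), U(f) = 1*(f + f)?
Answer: 2/3967 - 2*I*sqrt(5)/3967 ≈ 0.00050416 - 0.0011273*I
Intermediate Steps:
U(f) = 2*f (U(f) = 1*(2*f) = 2*f)
N(u) = sqrt(2)*sqrt(u) (N(u) = sqrt(2*u) = sqrt(2)*sqrt(u))
V(L) = -2 + L (V(L) = L + 2*(-1) = L - 2 = -2 + L)
V(N(-10))/(-3697 - 270) = (-2 + sqrt(2)*sqrt(-10))/(-3697 - 270) = (-2 + sqrt(2)*(I*sqrt(10)))/(-3967) = (-2 + 2*I*sqrt(5))*(-1/3967) = 2/3967 - 2*I*sqrt(5)/3967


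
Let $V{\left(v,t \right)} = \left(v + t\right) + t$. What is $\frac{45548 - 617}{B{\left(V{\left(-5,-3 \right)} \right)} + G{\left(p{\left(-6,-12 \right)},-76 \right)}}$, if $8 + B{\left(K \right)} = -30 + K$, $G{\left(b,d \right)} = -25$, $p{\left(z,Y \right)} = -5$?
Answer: $- \frac{44931}{74} \approx -607.18$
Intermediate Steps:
$V{\left(v,t \right)} = v + 2 t$ ($V{\left(v,t \right)} = \left(t + v\right) + t = v + 2 t$)
$B{\left(K \right)} = -38 + K$ ($B{\left(K \right)} = -8 + \left(-30 + K\right) = -38 + K$)
$\frac{45548 - 617}{B{\left(V{\left(-5,-3 \right)} \right)} + G{\left(p{\left(-6,-12 \right)},-76 \right)}} = \frac{45548 - 617}{\left(-38 + \left(-5 + 2 \left(-3\right)\right)\right) - 25} = \frac{44931}{\left(-38 - 11\right) - 25} = \frac{44931}{-49 - 25} = \frac{44931}{-74} = 44931 \left(- \frac{1}{74}\right) = - \frac{44931}{74}$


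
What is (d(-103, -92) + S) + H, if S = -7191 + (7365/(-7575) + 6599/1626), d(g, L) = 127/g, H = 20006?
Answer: 1084003169627/84576390 ≈ 12817.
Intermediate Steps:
S = -5902211701/821130 (S = -7191 + (7365*(-1/7575) + 6599*(1/1626)) = -7191 + (-491/505 + 6599/1626) = -7191 + 2534129/821130 = -5902211701/821130 ≈ -7187.9)
(d(-103, -92) + S) + H = (127/(-103) - 5902211701/821130) + 20006 = (127*(-1/103) - 5902211701/821130) + 20006 = (-127/103 - 5902211701/821130) + 20006 = -608032088713/84576390 + 20006 = 1084003169627/84576390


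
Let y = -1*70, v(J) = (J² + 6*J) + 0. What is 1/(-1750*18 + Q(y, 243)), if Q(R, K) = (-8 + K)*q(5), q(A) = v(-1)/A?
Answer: -1/31735 ≈ -3.1511e-5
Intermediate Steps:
v(J) = J² + 6*J
y = -70
q(A) = -5/A (q(A) = (-(6 - 1))/A = (-1*5)/A = -5/A)
Q(R, K) = 8 - K (Q(R, K) = (-8 + K)*(-5/5) = (-8 + K)*(-5*⅕) = (-8 + K)*(-1) = 8 - K)
1/(-1750*18 + Q(y, 243)) = 1/(-1750*18 + (8 - 1*243)) = 1/(-31500 + (8 - 243)) = 1/(-31500 - 235) = 1/(-31735) = -1/31735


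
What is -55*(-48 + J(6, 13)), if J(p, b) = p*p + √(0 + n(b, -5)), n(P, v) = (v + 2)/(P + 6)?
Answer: 660 - 55*I*√57/19 ≈ 660.0 - 21.855*I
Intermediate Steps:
n(P, v) = (2 + v)/(6 + P)
J(p, b) = p² + √3*√(-1/(6 + b)) (J(p, b) = p*p + √(0 + (2 - 5)/(6 + b)) = p² + √(0 - 3/(6 + b)) = p² + √(-3/(6 + b)) = p² + √3*√(-1/(6 + b)))
-55*(-48 + J(6, 13)) = -55*(-48 + (6² + √3*√(-1/(6 + 13)))) = -55*(-48 + (36 + √3*√(-1/19))) = -55*(-48 + (36 + √3*(I*√19/19))) = -55*(-48 + (36 + I*√57/19)) = -55*(-12 + I*√57/19) = 660 - 55*I*√57/19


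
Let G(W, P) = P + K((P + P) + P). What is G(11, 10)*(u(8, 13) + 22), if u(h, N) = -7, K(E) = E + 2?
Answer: 630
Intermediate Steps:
K(E) = 2 + E
G(W, P) = 2 + 4*P (G(W, P) = P + (2 + ((P + P) + P)) = P + (2 + (2*P + P)) = P + (2 + 3*P) = 2 + 4*P)
G(11, 10)*(u(8, 13) + 22) = (2 + 4*10)*(-7 + 22) = (2 + 40)*15 = 42*15 = 630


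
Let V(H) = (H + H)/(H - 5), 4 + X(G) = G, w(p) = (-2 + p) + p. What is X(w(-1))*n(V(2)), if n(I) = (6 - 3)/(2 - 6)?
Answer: 6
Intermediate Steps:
w(p) = -2 + 2*p
X(G) = -4 + G
V(H) = 2*H/(-5 + H) (V(H) = (2*H)/(-5 + H) = 2*H/(-5 + H))
n(I) = -¾ (n(I) = 3/(-4) = 3*(-¼) = -¾)
X(w(-1))*n(V(2)) = (-4 + (-2 + 2*(-1)))*(-¾) = (-4 + (-2 - 2))*(-¾) = (-4 - 4)*(-¾) = -8*(-¾) = 6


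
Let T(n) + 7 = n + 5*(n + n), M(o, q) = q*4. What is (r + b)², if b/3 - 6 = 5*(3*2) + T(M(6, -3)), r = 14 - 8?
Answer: 91809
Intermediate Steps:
M(o, q) = 4*q
r = 6
T(n) = -7 + 11*n (T(n) = -7 + (n + 5*(n + n)) = -7 + (n + 5*(2*n)) = -7 + (n + 10*n) = -7 + 11*n)
b = -309 (b = 18 + 3*(5*(3*2) + (-7 + 11*(4*(-3)))) = 18 + 3*(5*6 + (-7 + 11*(-12))) = 18 + 3*(30 + (-7 - 132)) = 18 + 3*(30 - 139) = 18 + 3*(-109) = 18 - 327 = -309)
(r + b)² = (6 - 309)² = (-303)² = 91809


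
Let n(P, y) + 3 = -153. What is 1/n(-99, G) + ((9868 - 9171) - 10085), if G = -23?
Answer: -1464529/156 ≈ -9388.0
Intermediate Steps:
n(P, y) = -156 (n(P, y) = -3 - 153 = -156)
1/n(-99, G) + ((9868 - 9171) - 10085) = 1/(-156) + ((9868 - 9171) - 10085) = -1/156 + (697 - 10085) = -1/156 - 9388 = -1464529/156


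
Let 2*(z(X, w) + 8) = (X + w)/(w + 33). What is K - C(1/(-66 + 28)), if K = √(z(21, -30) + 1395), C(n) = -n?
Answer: -1/38 + √5542/2 ≈ 37.196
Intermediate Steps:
z(X, w) = -8 + (X + w)/(2*(33 + w)) (z(X, w) = -8 + ((X + w)/(w + 33))/2 = -8 + ((X + w)/(33 + w))/2 = -8 + (X + w)/(2*(33 + w)))
K = √5542/2 (K = √((-528 + 21 - 15*(-30))/(2*(33 - 30)) + 1395) = √((½)*(-528 + 21 + 450)/3 + 1395) = √((½)*(⅓)*(-57) + 1395) = √(-19/2 + 1395) = √(2771/2) = √5542/2 ≈ 37.222)
K - C(1/(-66 + 28)) = √5542/2 - (-1)/(-66 + 28) = √5542/2 - (-1)/(-38) = √5542/2 - (-1)*(-1)/38 = √5542/2 - 1*1/38 = √5542/2 - 1/38 = -1/38 + √5542/2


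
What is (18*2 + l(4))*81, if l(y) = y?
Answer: 3240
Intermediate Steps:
(18*2 + l(4))*81 = (18*2 + 4)*81 = (36 + 4)*81 = 40*81 = 3240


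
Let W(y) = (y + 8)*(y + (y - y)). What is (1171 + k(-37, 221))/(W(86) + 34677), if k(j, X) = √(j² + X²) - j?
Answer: 1208/42761 + √50210/42761 ≈ 0.033490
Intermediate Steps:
W(y) = y*(8 + y) (W(y) = (8 + y)*(y + 0) = (8 + y)*y = y*(8 + y))
k(j, X) = √(X² + j²) - j
(1171 + k(-37, 221))/(W(86) + 34677) = (1171 + (√(221² + (-37)²) - 1*(-37)))/(86*(8 + 86) + 34677) = (1171 + (√(48841 + 1369) + 37))/(86*94 + 34677) = (1171 + (√50210 + 37))/(8084 + 34677) = (1171 + (37 + √50210))/42761 = (1208 + √50210)*(1/42761) = 1208/42761 + √50210/42761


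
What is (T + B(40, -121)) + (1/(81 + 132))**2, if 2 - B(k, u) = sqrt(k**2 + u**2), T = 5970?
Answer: 270943669/45369 - sqrt(16241) ≈ 5844.6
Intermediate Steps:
B(k, u) = 2 - sqrt(k**2 + u**2)
(T + B(40, -121)) + (1/(81 + 132))**2 = (5970 + (2 - sqrt(40**2 + (-121)**2))) + (1/(81 + 132))**2 = (5970 + (2 - sqrt(1600 + 14641))) + (1/213)**2 = (5970 + (2 - sqrt(16241))) + (1/213)**2 = (5972 - sqrt(16241)) + 1/45369 = 270943669/45369 - sqrt(16241)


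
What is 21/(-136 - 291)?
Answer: -3/61 ≈ -0.049180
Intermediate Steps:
21/(-136 - 291) = 21/(-427) = 21*(-1/427) = -3/61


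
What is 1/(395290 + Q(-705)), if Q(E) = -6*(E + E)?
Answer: 1/403750 ≈ 2.4768e-6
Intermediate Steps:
Q(E) = -12*E
1/(395290 + Q(-705)) = 1/(395290 - 12*(-705)) = 1/(395290 + 8460) = 1/403750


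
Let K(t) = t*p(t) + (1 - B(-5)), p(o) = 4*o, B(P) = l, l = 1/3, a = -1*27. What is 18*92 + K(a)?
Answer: 13718/3 ≈ 4572.7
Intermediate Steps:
a = -27
l = ⅓ ≈ 0.33333
B(P) = ⅓
K(t) = ⅔ + 4*t² (K(t) = t*(4*t) + (1 - 1*⅓) = 4*t² + (1 - ⅓) = 4*t² + ⅔ = ⅔ + 4*t²)
18*92 + K(a) = 18*92 + (⅔ + 4*(-27)²) = 1656 + (⅔ + 4*729) = 1656 + (⅔ + 2916) = 1656 + 8750/3 = 13718/3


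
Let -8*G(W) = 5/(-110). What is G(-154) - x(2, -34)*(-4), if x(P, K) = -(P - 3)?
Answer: 705/176 ≈ 4.0057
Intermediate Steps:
x(P, K) = 3 - P (x(P, K) = -(-3 + P) = 3 - P)
G(W) = 1/176 (G(W) = -5/(8*(-110)) = -5*(-1)/(8*110) = -⅛*(-1/22) = 1/176)
G(-154) - x(2, -34)*(-4) = 1/176 - (3 - 1*2)*(-4) = 1/176 - (3 - 2)*(-4) = 1/176 - 1*1*(-4) = 1/176 - 1*(-4) = 1/176 + 4 = 705/176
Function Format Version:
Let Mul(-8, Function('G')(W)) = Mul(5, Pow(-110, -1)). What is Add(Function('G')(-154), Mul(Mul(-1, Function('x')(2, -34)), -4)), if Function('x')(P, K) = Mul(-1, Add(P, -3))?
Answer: Rational(705, 176) ≈ 4.0057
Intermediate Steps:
Function('x')(P, K) = Add(3, Mul(-1, P)) (Function('x')(P, K) = Mul(-1, Add(-3, P)) = Add(3, Mul(-1, P)))
Function('G')(W) = Rational(1, 176) (Function('G')(W) = Mul(Rational(-1, 8), Mul(5, Pow(-110, -1))) = Mul(Rational(-1, 8), Mul(5, Rational(-1, 110))) = Mul(Rational(-1, 8), Rational(-1, 22)) = Rational(1, 176))
Add(Function('G')(-154), Mul(Mul(-1, Function('x')(2, -34)), -4)) = Add(Rational(1, 176), Mul(Mul(-1, Add(3, Mul(-1, 2))), -4)) = Add(Rational(1, 176), Mul(Mul(-1, Add(3, -2)), -4)) = Add(Rational(1, 176), Mul(Mul(-1, 1), -4)) = Add(Rational(1, 176), Mul(-1, -4)) = Add(Rational(1, 176), 4) = Rational(705, 176)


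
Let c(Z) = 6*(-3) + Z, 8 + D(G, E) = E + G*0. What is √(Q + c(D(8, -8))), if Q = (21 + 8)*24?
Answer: √662 ≈ 25.729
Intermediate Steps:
D(G, E) = -8 + E (D(G, E) = -8 + (E + G*0) = -8 + (E + 0) = -8 + E)
c(Z) = -18 + Z
Q = 696 (Q = 29*24 = 696)
√(Q + c(D(8, -8))) = √(696 + (-18 + (-8 - 8))) = √(696 + (-18 - 16)) = √(696 - 34) = √662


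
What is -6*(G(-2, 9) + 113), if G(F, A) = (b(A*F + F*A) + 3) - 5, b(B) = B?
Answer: -450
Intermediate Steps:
G(F, A) = -2 + 2*A*F (G(F, A) = ((A*F + F*A) + 3) - 5 = ((A*F + A*F) + 3) - 5 = (2*A*F + 3) - 5 = (3 + 2*A*F) - 5 = -2 + 2*A*F)
-6*(G(-2, 9) + 113) = -6*((-2 + 2*9*(-2)) + 113) = -6*((-2 - 36) + 113) = -6*(-38 + 113) = -6*75 = -450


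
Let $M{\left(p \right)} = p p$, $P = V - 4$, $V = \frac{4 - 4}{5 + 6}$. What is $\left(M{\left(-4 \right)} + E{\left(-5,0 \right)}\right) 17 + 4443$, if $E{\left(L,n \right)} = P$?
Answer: $4647$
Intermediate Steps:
$V = 0$ ($V = \frac{0}{11} = 0 \cdot \frac{1}{11} = 0$)
$P = -4$ ($P = 0 - 4 = -4$)
$E{\left(L,n \right)} = -4$
$M{\left(p \right)} = p^{2}$
$\left(M{\left(-4 \right)} + E{\left(-5,0 \right)}\right) 17 + 4443 = \left(\left(-4\right)^{2} - 4\right) 17 + 4443 = \left(16 - 4\right) 17 + 4443 = 12 \cdot 17 + 4443 = 204 + 4443 = 4647$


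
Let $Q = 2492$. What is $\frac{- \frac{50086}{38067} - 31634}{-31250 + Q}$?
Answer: $\frac{602130782}{547365393} \approx 1.1001$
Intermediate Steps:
$\frac{- \frac{50086}{38067} - 31634}{-31250 + Q} = \frac{- \frac{50086}{38067} - 31634}{-31250 + 2492} = \frac{\left(-50086\right) \frac{1}{38067} - 31634}{-28758} = \left(- \frac{50086}{38067} - 31634\right) \left(- \frac{1}{28758}\right) = \left(- \frac{1204261564}{38067}\right) \left(- \frac{1}{28758}\right) = \frac{602130782}{547365393}$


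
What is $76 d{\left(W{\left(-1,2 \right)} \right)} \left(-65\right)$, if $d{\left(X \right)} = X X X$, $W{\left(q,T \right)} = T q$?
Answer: $39520$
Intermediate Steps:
$d{\left(X \right)} = X^{3}$ ($d{\left(X \right)} = X^{2} X = X^{3}$)
$76 d{\left(W{\left(-1,2 \right)} \right)} \left(-65\right) = 76 \left(2 \left(-1\right)\right)^{3} \left(-65\right) = 76 \left(-2\right)^{3} \left(-65\right) = 76 \left(-8\right) \left(-65\right) = \left(-608\right) \left(-65\right) = 39520$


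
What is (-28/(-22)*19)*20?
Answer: 5320/11 ≈ 483.64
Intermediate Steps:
(-28/(-22)*19)*20 = (-28*(-1/22)*19)*20 = ((14/11)*19)*20 = (266/11)*20 = 5320/11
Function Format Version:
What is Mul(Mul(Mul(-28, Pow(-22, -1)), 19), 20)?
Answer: Rational(5320, 11) ≈ 483.64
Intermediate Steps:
Mul(Mul(Mul(-28, Pow(-22, -1)), 19), 20) = Mul(Mul(Mul(-28, Rational(-1, 22)), 19), 20) = Mul(Mul(Rational(14, 11), 19), 20) = Mul(Rational(266, 11), 20) = Rational(5320, 11)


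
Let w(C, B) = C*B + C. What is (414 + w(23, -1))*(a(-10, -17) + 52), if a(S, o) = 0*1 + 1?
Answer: 21942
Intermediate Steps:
w(C, B) = C + B*C (w(C, B) = B*C + C = C + B*C)
a(S, o) = 1 (a(S, o) = 0 + 1 = 1)
(414 + w(23, -1))*(a(-10, -17) + 52) = (414 + 23*(1 - 1))*(1 + 52) = (414 + 23*0)*53 = (414 + 0)*53 = 414*53 = 21942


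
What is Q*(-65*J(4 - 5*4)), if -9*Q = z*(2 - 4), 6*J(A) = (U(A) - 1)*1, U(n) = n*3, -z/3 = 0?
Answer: 0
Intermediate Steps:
z = 0 (z = -3*0 = 0)
U(n) = 3*n
J(A) = -⅙ + A/2 (J(A) = ((3*A - 1)*1)/6 = ((-1 + 3*A)*1)/6 = (-1 + 3*A)/6 = -⅙ + A/2)
Q = 0 (Q = -0*(2 - 4) = -0*(-2) = -⅑*0 = 0)
Q*(-65*J(4 - 5*4)) = 0*(-65*(-⅙ + (4 - 5*4)/2)) = 0*(-65*(-⅙ + (4 - 20)/2)) = 0*(-65*(-⅙ + (½)*(-16))) = 0*(-65*(-⅙ - 8)) = 0*(-65*(-49/6)) = 0*(3185/6) = 0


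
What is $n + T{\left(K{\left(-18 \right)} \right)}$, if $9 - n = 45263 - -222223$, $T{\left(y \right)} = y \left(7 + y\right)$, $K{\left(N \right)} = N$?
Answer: $-267279$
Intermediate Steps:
$n = -267477$ ($n = 9 - \left(45263 - -222223\right) = 9 - \left(45263 + 222223\right) = 9 - 267486 = -267477$)
$n + T{\left(K{\left(-18 \right)} \right)} = -267477 - 18 \left(7 - 18\right) = -267477 - -198 = -267477 + 198 = -267279$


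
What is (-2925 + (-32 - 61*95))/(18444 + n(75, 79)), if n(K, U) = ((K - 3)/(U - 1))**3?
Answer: -4807036/10130799 ≈ -0.47450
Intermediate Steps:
n(K, U) = (-3 + K)**3/(-1 + U)**3 (n(K, U) = ((-3 + K)/(-1 + U))**3 = (-3 + K)**3/(-1 + U)**3)
(-2925 + (-32 - 61*95))/(18444 + n(75, 79)) = (-2925 + (-32 - 61*95))/(18444 + (-3 + 75)**3/(-1 + 79)**3) = (-2925 + (-32 - 5795))/(18444 + 72**3/78**3) = (-2925 - 5827)/(18444 + (1/474552)*373248) = -8752/(18444 + 1728/2197) = -8752/40523196/2197 = -8752*2197/40523196 = -4807036/10130799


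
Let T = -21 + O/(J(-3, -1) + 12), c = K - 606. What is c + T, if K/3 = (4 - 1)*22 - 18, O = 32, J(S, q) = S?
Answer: -4315/9 ≈ -479.44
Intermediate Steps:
K = 144 (K = 3*((4 - 1)*22 - 18) = 3*(3*22 - 18) = 3*(66 - 18) = 3*48 = 144)
c = -462 (c = 144 - 606 = -462)
T = -157/9 (T = -21 + 32/(-3 + 12) = -21 + 32/9 = -157/9 ≈ -17.444)
c + T = -462 - 157/9 = -4315/9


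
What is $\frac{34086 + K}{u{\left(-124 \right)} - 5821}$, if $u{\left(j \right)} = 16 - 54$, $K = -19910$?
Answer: $- \frac{14176}{5859} \approx -2.4195$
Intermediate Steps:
$u{\left(j \right)} = -38$
$\frac{34086 + K}{u{\left(-124 \right)} - 5821} = \frac{34086 - 19910}{-38 - 5821} = \frac{14176}{-5859} = 14176 \left(- \frac{1}{5859}\right) = - \frac{14176}{5859}$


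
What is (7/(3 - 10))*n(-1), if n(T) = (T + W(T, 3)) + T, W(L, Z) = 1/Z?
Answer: 5/3 ≈ 1.6667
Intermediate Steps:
n(T) = ⅓ + 2*T (n(T) = (T + 1/3) + T = (T + ⅓) + T = (⅓ + T) + T = ⅓ + 2*T)
(7/(3 - 10))*n(-1) = (7/(3 - 10))*(⅓ + 2*(-1)) = (7/(-7))*(⅓ - 2) = -⅐*7*(-5/3) = -1*(-5/3) = 5/3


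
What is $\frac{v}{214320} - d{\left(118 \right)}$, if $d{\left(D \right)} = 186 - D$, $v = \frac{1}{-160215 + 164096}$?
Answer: $- \frac{56560762559}{831775920} \approx -68.0$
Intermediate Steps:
$v = \frac{1}{3881} \approx 0.00025767$
$\frac{v}{214320} - d{\left(118 \right)} = \frac{1}{3881 \cdot 214320} - \left(186 - 118\right) = \frac{1}{3881} \cdot \frac{1}{214320} - \left(186 - 118\right) = \frac{1}{831775920} - 68 = - \frac{56560762559}{831775920}$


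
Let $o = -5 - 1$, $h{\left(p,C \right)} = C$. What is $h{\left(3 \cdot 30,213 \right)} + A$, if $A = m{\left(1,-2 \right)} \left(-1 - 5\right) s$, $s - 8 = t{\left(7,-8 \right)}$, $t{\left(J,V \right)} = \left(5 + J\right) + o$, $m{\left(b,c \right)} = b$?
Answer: $129$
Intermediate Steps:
$o = -6$ ($o = -5 - 1 = -6$)
$t{\left(J,V \right)} = -1 + J$ ($t{\left(J,V \right)} = \left(5 + J\right) - 6 = -1 + J$)
$s = 14$ ($s = 8 + \left(-1 + 7\right) = 8 + 6 = 14$)
$A = -84$ ($A = 1 \left(-1 - 5\right) 14 = 1 \left(-6\right) 14 = \left(-6\right) 14 = -84$)
$h{\left(3 \cdot 30,213 \right)} + A = 213 - 84 = 129$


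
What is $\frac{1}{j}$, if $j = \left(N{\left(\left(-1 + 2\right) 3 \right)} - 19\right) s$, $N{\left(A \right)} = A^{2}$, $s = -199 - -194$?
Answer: $\frac{1}{50} \approx 0.02$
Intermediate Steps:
$s = -5$ ($s = -199 + 194 = -5$)
$j = 50$ ($j = \left(\left(\left(-1 + 2\right) 3\right)^{2} - 19\right) \left(-5\right) = \left(\left(1 \cdot 3\right)^{2} - 19\right) \left(-5\right) = \left(3^{2} - 19\right) \left(-5\right) = \left(9 - 19\right) \left(-5\right) = \left(-10\right) \left(-5\right) = 50$)
$\frac{1}{j} = \frac{1}{50}$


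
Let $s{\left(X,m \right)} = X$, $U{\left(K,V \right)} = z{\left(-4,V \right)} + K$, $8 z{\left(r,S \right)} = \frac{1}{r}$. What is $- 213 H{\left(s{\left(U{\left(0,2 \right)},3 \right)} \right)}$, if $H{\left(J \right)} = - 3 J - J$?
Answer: $- \frac{213}{8} \approx -26.625$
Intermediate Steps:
$z{\left(r,S \right)} = \frac{1}{8 r}$
$U{\left(K,V \right)} = - \frac{1}{32} + K$ ($U{\left(K,V \right)} = \frac{1}{8 \left(-4\right)} + K = \frac{1}{8} \left(- \frac{1}{4}\right) + K = - \frac{1}{32} + K$)
$H{\left(J \right)} = - 4 J$
$- 213 H{\left(s{\left(U{\left(0,2 \right)},3 \right)} \right)} = - 213 \left(- 4 \left(- \frac{1}{32} + 0\right)\right) = - 213 \left(\left(-4\right) \left(- \frac{1}{32}\right)\right) = \left(-213\right) \frac{1}{8} = - \frac{213}{8}$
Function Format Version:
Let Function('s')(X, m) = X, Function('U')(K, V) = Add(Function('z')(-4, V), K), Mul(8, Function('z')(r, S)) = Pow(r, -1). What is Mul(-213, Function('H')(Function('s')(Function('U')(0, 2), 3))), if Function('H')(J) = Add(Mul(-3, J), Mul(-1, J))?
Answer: Rational(-213, 8) ≈ -26.625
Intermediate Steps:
Function('z')(r, S) = Mul(Rational(1, 8), Pow(r, -1))
Function('U')(K, V) = Add(Rational(-1, 32), K) (Function('U')(K, V) = Add(Mul(Rational(1, 8), Pow(-4, -1)), K) = Add(Mul(Rational(1, 8), Rational(-1, 4)), K) = Add(Rational(-1, 32), K))
Function('H')(J) = Mul(-4, J)
Mul(-213, Function('H')(Function('s')(Function('U')(0, 2), 3))) = Mul(-213, Mul(-4, Add(Rational(-1, 32), 0))) = Mul(-213, Mul(-4, Rational(-1, 32))) = Mul(-213, Rational(1, 8)) = Rational(-213, 8)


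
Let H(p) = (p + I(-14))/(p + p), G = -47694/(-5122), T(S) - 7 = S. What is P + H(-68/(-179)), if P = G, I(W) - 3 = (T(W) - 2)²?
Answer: 5240567/43537 ≈ 120.37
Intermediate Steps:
T(S) = 7 + S
I(W) = 3 + (5 + W)² (I(W) = 3 + ((7 + W) - 2)² = 3 + (5 + W)²)
G = 23847/2561 (G = -47694*(-1/5122) = 23847/2561 ≈ 9.3116)
P = 23847/2561 ≈ 9.3116
H(p) = (84 + p)/(2*p) (H(p) = (p + (3 + (5 - 14)²))/(p + p) = (p + (3 + (-9)²))/((2*p)) = (p + (3 + 81))*(1/(2*p)) = (p + 84)*(1/(2*p)) = (84 + p)*(1/(2*p)) = (84 + p)/(2*p))
P + H(-68/(-179)) = 23847/2561 + (84 - 68/(-179))/(2*((-68/(-179)))) = 23847/2561 + (84 - 68*(-1/179))/(2*((-68*(-1/179)))) = 23847/2561 + (84 + 68/179)/(2*(68/179)) = 23847/2561 + (½)*(179/68)*(15104/179) = 23847/2561 + 1888/17 = 5240567/43537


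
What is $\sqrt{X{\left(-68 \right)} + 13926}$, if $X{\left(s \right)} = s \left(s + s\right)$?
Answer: $\sqrt{23174} \approx 152.23$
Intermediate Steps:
$X{\left(s \right)} = 2 s^{2}$ ($X{\left(s \right)} = s 2 s = 2 s^{2}$)
$\sqrt{X{\left(-68 \right)} + 13926} = \sqrt{2 \left(-68\right)^{2} + 13926} = \sqrt{2 \cdot 4624 + 13926} = \sqrt{9248 + 13926} = \sqrt{23174}$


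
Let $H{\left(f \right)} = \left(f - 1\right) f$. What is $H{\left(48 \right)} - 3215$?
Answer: $-959$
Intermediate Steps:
$H{\left(f \right)} = f \left(-1 + f\right)$ ($H{\left(f \right)} = \left(-1 + f\right) f = f \left(-1 + f\right)$)
$H{\left(48 \right)} - 3215 = 48 \left(-1 + 48\right) - 3215 = 48 \cdot 47 - 3215 = 2256 - 3215 = -959$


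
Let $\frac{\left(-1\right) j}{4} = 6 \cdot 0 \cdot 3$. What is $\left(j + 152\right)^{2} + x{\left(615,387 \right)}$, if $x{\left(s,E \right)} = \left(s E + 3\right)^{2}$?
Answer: $56647831168$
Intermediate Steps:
$j = 0$ ($j = - 4 \cdot 6 \cdot 0 \cdot 3 = - 4 \cdot 0 \cdot 3 = \left(-4\right) 0 = 0$)
$x{\left(s,E \right)} = \left(3 + E s\right)^{2}$ ($x{\left(s,E \right)} = \left(E s + 3\right)^{2} = \left(3 + E s\right)^{2}$)
$\left(j + 152\right)^{2} + x{\left(615,387 \right)} = \left(0 + 152\right)^{2} + \left(3 + 387 \cdot 615\right)^{2} = 152^{2} + \left(3 + 238005\right)^{2} = 23104 + 238008^{2} = 23104 + 56647808064 = 56647831168$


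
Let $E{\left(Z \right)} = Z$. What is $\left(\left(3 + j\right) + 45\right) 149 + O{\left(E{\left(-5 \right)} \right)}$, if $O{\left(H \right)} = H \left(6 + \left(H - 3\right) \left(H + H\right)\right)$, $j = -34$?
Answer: $1656$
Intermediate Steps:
$O{\left(H \right)} = H \left(6 + 2 H \left(-3 + H\right)\right)$ ($O{\left(H \right)} = H \left(6 + \left(-3 + H\right) 2 H\right) = H \left(6 + 2 H \left(-3 + H\right)\right)$)
$\left(\left(3 + j\right) + 45\right) 149 + O{\left(E{\left(-5 \right)} \right)} = \left(\left(3 - 34\right) + 45\right) 149 + 2 \left(-5\right) \left(3 + \left(-5\right)^{2} - -15\right) = \left(-31 + 45\right) 149 + 2 \left(-5\right) \left(3 + 25 + 15\right) = 14 \cdot 149 + 2 \left(-5\right) 43 = 2086 - 430 = 1656$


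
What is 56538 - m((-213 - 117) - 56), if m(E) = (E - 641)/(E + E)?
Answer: 43646309/772 ≈ 56537.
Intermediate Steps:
m(E) = (-641 + E)/(2*E) (m(E) = (-641 + E)/((2*E)) = (-641 + E)*(1/(2*E)) = (-641 + E)/(2*E))
56538 - m((-213 - 117) - 56) = 56538 - (-641 + ((-213 - 117) - 56))/(2*((-213 - 117) - 56)) = 56538 - (-641 + (-330 - 56))/(2*(-330 - 56)) = 56538 - (-641 - 386)/(2*(-386)) = 56538 - (-1)*(-1027)/(2*386) = 56538 - 1*1027/772 = 56538 - 1027/772 = 43646309/772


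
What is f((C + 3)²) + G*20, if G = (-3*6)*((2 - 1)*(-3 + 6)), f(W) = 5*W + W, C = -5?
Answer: -1056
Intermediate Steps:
f(W) = 6*W
G = -54 (G = -18*3 = -54)
f((C + 3)²) + G*20 = 6*(-5 + 3)² - 54*20 = 6*(-2)² - 1080 = 6*4 - 1080 = 24 - 1080 = -1056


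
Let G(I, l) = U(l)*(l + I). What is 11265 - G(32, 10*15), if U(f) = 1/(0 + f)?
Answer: 844784/75 ≈ 11264.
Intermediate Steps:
U(f) = 1/f
G(I, l) = (I + l)/l (G(I, l) = (l + I)/l = (I + l)/l)
11265 - G(32, 10*15) = 11265 - (32 + 10*15)/(10*15) = 11265 - (32 + 150)/150 = 11265 - 182/150 = 11265 - 1*91/75 = 11265 - 91/75 = 844784/75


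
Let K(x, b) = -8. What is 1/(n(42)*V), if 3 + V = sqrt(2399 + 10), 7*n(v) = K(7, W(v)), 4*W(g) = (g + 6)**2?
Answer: -7/6400 - 7*sqrt(2409)/19200 ≈ -0.018988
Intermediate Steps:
W(g) = (6 + g)**2/4 (W(g) = (g + 6)**2/4 = (6 + g)**2/4)
n(v) = -8/7 (n(v) = (1/7)*(-8) = -8/7)
V = -3 + sqrt(2409) (V = -3 + sqrt(2399 + 10) = -3 + sqrt(2409) ≈ 46.082)
1/(n(42)*V) = 1/((-8/7)*(-3 + sqrt(2409))) = -7/(8*(-3 + sqrt(2409)))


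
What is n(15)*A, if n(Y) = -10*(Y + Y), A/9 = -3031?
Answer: 8183700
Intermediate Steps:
A = -27279 (A = 9*(-3031) = -27279)
n(Y) = -20*Y
n(15)*A = -20*15*(-27279) = -300*(-27279) = 8183700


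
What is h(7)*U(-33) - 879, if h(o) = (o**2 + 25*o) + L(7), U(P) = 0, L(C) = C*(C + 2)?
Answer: -879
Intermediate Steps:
L(C) = C*(2 + C)
h(o) = 63 + o**2 + 25*o (h(o) = (o**2 + 25*o) + 7*(2 + 7) = (o**2 + 25*o) + 7*9 = (o**2 + 25*o) + 63 = 63 + o**2 + 25*o)
h(7)*U(-33) - 879 = (63 + 7**2 + 25*7)*0 - 879 = (63 + 49 + 175)*0 - 879 = 287*0 - 879 = 0 - 879 = -879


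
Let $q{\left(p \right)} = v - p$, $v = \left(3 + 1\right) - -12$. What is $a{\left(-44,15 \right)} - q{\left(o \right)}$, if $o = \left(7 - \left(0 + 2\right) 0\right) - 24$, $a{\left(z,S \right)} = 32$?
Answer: $-1$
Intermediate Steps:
$o = -17$ ($o = \left(7 - 2 \cdot 0\right) - 24 = \left(7 - 0\right) - 24 = \left(7 + 0\right) - 24 = 7 - 24 = -17$)
$v = 16$ ($v = 4 + 12 = 16$)
$q{\left(p \right)} = 16 - p$
$a{\left(-44,15 \right)} - q{\left(o \right)} = 32 - \left(16 - -17\right) = 32 - \left(16 + 17\right) = 32 - 33 = -1$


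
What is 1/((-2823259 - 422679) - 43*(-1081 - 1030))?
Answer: -1/3155165 ≈ -3.1694e-7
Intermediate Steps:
1/((-2823259 - 422679) - 43*(-1081 - 1030)) = 1/(-3245938 - 43*(-2111)) = 1/(-3245938 + 90773) = 1/(-3155165) = -1/3155165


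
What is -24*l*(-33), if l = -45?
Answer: -35640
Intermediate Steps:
-24*l*(-33) = -24*(-45)*(-33) = 1080*(-33) = -35640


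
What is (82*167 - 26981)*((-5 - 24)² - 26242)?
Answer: 337503087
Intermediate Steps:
(82*167 - 26981)*((-5 - 24)² - 26242) = (13694 - 26981)*((-29)² - 26242) = -13287*(841 - 26242) = -13287*(-25401) = 337503087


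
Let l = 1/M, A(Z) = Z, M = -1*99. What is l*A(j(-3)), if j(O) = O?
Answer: 1/33 ≈ 0.030303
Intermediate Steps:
M = -99
l = -1/99 (l = 1/(-99) = -1/99 ≈ -0.010101)
l*A(j(-3)) = -1/99*(-3) = 1/33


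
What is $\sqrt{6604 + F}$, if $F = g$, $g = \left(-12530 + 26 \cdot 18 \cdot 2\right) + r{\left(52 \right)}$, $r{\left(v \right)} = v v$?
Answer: $3 i \sqrt{254} \approx 47.812 i$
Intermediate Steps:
$r{\left(v \right)} = v^{2}$
$g = -8890$ ($g = \left(-12530 + 26 \cdot 18 \cdot 2\right) + 52^{2} = \left(-12530 + 468 \cdot 2\right) + 2704 = \left(-12530 + 936\right) + 2704 = -11594 + 2704 = -8890$)
$F = -8890$
$\sqrt{6604 + F} = \sqrt{6604 - 8890} = \sqrt{-2286} = 3 i \sqrt{254}$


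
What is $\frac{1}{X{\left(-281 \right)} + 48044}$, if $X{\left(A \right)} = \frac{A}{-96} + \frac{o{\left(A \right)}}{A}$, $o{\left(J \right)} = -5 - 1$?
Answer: $\frac{26976}{1296114481} \approx 2.0813 \cdot 10^{-5}$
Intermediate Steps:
$o{\left(J \right)} = -6$
$X{\left(A \right)} = - \frac{6}{A} - \frac{A}{96}$ ($X{\left(A \right)} = \frac{A}{-96} - \frac{6}{A} = A \left(- \frac{1}{96}\right) - \frac{6}{A} = - \frac{A}{96} - \frac{6}{A} = - \frac{6}{A} - \frac{A}{96}$)
$\frac{1}{X{\left(-281 \right)} + 48044} = \frac{1}{\left(- \frac{6}{-281} - - \frac{281}{96}\right) + 48044} = \frac{1}{\left(\left(-6\right) \left(- \frac{1}{281}\right) + \frac{281}{96}\right) + 48044} = \frac{1}{\left(\frac{6}{281} + \frac{281}{96}\right) + 48044} = \frac{1}{\frac{79537}{26976} + 48044} = \frac{1}{\frac{1296114481}{26976}} = \frac{26976}{1296114481}$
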